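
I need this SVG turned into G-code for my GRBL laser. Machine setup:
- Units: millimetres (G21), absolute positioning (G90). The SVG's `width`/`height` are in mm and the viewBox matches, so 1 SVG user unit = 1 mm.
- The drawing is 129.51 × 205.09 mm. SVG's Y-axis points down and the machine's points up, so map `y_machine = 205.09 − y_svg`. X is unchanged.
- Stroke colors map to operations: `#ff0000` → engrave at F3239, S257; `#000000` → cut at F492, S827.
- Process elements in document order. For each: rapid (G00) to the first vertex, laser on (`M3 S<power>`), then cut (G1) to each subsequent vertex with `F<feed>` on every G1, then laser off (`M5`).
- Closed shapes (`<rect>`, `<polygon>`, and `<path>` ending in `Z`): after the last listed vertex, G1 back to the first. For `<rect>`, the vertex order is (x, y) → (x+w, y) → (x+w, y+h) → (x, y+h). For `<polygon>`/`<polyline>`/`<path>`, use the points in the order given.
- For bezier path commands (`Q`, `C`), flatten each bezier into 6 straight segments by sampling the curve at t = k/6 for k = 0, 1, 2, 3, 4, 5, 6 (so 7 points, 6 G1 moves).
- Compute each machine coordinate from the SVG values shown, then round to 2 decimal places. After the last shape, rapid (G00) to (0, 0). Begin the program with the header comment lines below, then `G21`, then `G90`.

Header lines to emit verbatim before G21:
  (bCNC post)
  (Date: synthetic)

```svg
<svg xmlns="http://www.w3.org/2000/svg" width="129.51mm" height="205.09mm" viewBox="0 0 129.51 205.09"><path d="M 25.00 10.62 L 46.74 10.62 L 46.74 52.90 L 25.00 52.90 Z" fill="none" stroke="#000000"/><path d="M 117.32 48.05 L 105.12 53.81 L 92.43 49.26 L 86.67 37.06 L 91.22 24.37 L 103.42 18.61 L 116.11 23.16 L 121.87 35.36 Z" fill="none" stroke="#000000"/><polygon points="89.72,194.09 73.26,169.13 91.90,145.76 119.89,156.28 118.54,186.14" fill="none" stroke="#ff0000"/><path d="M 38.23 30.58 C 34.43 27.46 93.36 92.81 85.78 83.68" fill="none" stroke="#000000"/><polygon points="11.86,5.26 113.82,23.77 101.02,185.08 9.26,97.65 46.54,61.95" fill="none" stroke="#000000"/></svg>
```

(bCNC post)
(Date: synthetic)
G21
G90
G00 X25.00 Y194.47
M3 S827
G1 X46.74 Y194.47 F492
G1 X46.74 Y152.19 F492
G1 X25.00 Y152.19 F492
G1 X25.00 Y194.47 F492
M5
G00 X117.32 Y157.04
M3 S827
G1 X105.12 Y151.28 F492
G1 X92.43 Y155.83 F492
G1 X86.67 Y168.03 F492
G1 X91.22 Y180.72 F492
G1 X103.42 Y186.48 F492
G1 X116.11 Y181.93 F492
G1 X121.87 Y169.73 F492
G1 X117.32 Y157.04 F492
M5
G00 X89.72 Y11.00
M3 S257
G1 X73.26 Y35.96 F3239
G1 X91.90 Y59.33 F3239
G1 X119.89 Y48.81 F3239
G1 X118.54 Y18.95 F3239
G1 X89.72 Y11.00 F3239
M5
G00 X38.23 Y174.51
M3 S827
G1 X40.96 Y171.03 F492
G1 X50.55 Y160.10 F492
G1 X63.42 Y145.71 F492
G1 X75.98 Y131.81 F492
G1 X84.63 Y122.39 F492
G1 X85.78 Y121.41 F492
M5
G00 X11.86 Y199.83
M3 S827
G1 X113.82 Y181.32 F492
G1 X101.02 Y20.01 F492
G1 X9.26 Y107.44 F492
G1 X46.54 Y143.14 F492
G1 X11.86 Y199.83 F492
M5
G00 X0.00 Y0.00

viewBox `0 0 129.51 205.09` with mm width/height → 1 unit = 1 mm. Flip: y_m = 205.09 − y_svg.

**Shape 1** — `<path>` rectangle, stroke `#000000` → cut (S827, F492). Machine vertices: (25.00,194.47) → (46.74,194.47) → (46.74,152.19) → (25.00,152.19) → (25.00,194.47). Closed: final G1 returns to the first vertex.

**Shape 2** — `<path>` regular polygon, stroke `#000000` → cut (S827, F492). Machine vertices: (117.32,157.04) → (105.12,151.28) → (92.43,155.83) → (86.67,168.03) → (91.22,180.72) → (103.42,186.48) → (116.11,181.93) → (121.87,169.73) → (117.32,157.04). Closed: final G1 returns to the first vertex.

**Shape 3** — `<polygon>` regular polygon, stroke `#ff0000` → engrave (S257, F3239). Machine vertices: (89.72,11.00) → (73.26,35.96) → (91.90,59.33) → (119.89,48.81) → (118.54,18.95) → (89.72,11.00). Closed: final G1 returns to the first vertex.

**Shape 4** — `<path>` cubic bezier, stroke `#000000` → cut (S827, F492). Control points (SVG): P0=(38.23,30.58), P1=(34.43,27.46), P2=(93.36,92.81), P3=(85.78,83.68); sampled at t=k/6. Machine vertices: (38.23,174.51) → (40.96,171.03) → (50.55,160.10) → (63.42,145.71) → (75.98,131.81) → (84.63,122.39) → (85.78,121.41). Open path.

**Shape 5** — `<polygon>` closed polygon, stroke `#000000` → cut (S827, F492). Machine vertices: (11.86,199.83) → (113.82,181.32) → (101.02,20.01) → (9.26,107.44) → (46.54,143.14) → (11.86,199.83). Closed: final G1 returns to the first vertex.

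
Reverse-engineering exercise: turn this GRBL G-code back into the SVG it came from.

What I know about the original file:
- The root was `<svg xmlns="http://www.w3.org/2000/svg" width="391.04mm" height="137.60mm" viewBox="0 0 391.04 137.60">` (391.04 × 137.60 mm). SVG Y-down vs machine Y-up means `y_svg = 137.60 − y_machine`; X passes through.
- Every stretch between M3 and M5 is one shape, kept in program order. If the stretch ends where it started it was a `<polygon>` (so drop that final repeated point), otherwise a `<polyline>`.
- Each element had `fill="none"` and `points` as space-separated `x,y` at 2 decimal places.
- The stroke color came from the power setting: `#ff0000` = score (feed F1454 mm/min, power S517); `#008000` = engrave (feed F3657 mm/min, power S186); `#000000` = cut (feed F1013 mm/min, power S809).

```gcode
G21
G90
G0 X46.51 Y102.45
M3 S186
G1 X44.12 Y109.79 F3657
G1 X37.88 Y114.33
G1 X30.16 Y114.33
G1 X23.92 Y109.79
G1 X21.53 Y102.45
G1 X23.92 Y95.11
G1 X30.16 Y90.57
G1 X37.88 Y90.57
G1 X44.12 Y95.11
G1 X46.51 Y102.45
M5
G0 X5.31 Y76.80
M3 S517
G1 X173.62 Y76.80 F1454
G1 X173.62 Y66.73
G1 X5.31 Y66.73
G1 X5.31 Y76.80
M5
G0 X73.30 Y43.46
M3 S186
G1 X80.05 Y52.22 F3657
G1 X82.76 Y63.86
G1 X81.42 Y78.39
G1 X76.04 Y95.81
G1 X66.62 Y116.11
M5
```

<svg xmlns="http://www.w3.org/2000/svg" width="391.04mm" height="137.60mm" viewBox="0 0 391.04 137.60">
  <polygon points="46.51,35.15 44.12,27.81 37.88,23.27 30.16,23.27 23.92,27.81 21.53,35.15 23.92,42.49 30.16,47.03 37.88,47.03 44.12,42.49" fill="none" stroke="#008000"/>
  <polygon points="5.31,60.80 173.62,60.80 173.62,70.87 5.31,70.87" fill="none" stroke="#ff0000"/>
  <polyline points="73.30,94.14 80.05,85.38 82.76,73.74 81.42,59.21 76.04,41.79 66.62,21.49" fill="none" stroke="#008000"/>
</svg>

Machine Y-up, SVG Y-down with viewBox height 137.60, so y_svg = 137.60 − y_machine; X carries over.

Run 1: power S186 maps to stroke `#008000` (engrave). The run returns to its start, so emit a `<polygon>` with points (Y-flipped): 46.51,35.15 44.12,27.81 37.88,23.27 30.16,23.27 23.92,27.81 21.53,35.15 23.92,42.49 30.16,47.03 37.88,47.03 44.12,42.49.

Run 2: power S517 maps to stroke `#ff0000` (score). The run returns to its start, so emit a `<polygon>` with points (Y-flipped): 5.31,60.80 173.62,60.80 173.62,70.87 5.31,70.87.

Run 3: power S186 maps to stroke `#008000` (engrave). The run is open, so emit a `<polyline>` with points (Y-flipped): 73.30,94.14 80.05,85.38 82.76,73.74 81.42,59.21 76.04,41.79 66.62,21.49.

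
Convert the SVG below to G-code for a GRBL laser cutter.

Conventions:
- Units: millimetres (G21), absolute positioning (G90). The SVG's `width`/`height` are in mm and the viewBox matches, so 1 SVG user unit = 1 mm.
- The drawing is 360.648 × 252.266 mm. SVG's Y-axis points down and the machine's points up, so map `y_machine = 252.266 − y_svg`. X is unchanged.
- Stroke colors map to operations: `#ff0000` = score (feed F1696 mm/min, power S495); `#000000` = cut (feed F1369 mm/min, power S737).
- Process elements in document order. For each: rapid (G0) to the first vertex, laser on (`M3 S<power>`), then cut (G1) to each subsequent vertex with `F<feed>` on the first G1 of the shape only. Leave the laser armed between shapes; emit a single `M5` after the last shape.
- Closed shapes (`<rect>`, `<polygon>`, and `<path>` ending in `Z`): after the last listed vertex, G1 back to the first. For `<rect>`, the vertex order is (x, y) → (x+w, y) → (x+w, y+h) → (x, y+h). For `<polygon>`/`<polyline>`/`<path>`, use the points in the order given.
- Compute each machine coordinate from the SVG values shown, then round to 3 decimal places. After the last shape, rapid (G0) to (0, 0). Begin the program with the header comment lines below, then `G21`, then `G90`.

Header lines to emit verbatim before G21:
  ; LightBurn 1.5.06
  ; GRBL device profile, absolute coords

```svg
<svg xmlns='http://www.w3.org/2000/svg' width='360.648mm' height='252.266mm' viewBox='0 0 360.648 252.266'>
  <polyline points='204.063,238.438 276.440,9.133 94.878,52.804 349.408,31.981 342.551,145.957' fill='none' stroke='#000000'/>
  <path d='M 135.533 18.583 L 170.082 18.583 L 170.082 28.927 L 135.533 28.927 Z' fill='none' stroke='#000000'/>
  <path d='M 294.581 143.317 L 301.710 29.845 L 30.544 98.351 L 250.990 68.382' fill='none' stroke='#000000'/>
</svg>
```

; LightBurn 1.5.06
; GRBL device profile, absolute coords
G21
G90
G0 X204.063 Y13.828
M3 S737
G1 X276.440 Y243.133 F1369
G1 X94.878 Y199.462
G1 X349.408 Y220.285
G1 X342.551 Y106.309
G0 X135.533 Y233.683
M3 S737
G1 X170.082 Y233.683 F1369
G1 X170.082 Y223.339
G1 X135.533 Y223.339
G1 X135.533 Y233.683
G0 X294.581 Y108.949
M3 S737
G1 X301.710 Y222.421 F1369
G1 X30.544 Y153.915
G1 X250.990 Y183.884
M5
G0 X0.000 Y0.000

viewBox `0 0 360.648 252.266` with mm width/height → 1 unit = 1 mm. Flip: y_m = 252.266 − y_svg.

**Shape 1** — `<polyline>` open polyline, stroke `#000000` → cut (S737, F1369). Machine vertices: (204.063,13.828) → (276.440,243.133) → (94.878,199.462) → (349.408,220.285) → (342.551,106.309). Open path.

**Shape 2** — `<path>` rectangle, stroke `#000000` → cut (S737, F1369). Machine vertices: (135.533,233.683) → (170.082,233.683) → (170.082,223.339) → (135.533,223.339) → (135.533,233.683). Closed: final G1 returns to the first vertex.

**Shape 3** — `<path>` open polyline, stroke `#000000` → cut (S737, F1369). Machine vertices: (294.581,108.949) → (301.710,222.421) → (30.544,153.915) → (250.990,183.884). Open path.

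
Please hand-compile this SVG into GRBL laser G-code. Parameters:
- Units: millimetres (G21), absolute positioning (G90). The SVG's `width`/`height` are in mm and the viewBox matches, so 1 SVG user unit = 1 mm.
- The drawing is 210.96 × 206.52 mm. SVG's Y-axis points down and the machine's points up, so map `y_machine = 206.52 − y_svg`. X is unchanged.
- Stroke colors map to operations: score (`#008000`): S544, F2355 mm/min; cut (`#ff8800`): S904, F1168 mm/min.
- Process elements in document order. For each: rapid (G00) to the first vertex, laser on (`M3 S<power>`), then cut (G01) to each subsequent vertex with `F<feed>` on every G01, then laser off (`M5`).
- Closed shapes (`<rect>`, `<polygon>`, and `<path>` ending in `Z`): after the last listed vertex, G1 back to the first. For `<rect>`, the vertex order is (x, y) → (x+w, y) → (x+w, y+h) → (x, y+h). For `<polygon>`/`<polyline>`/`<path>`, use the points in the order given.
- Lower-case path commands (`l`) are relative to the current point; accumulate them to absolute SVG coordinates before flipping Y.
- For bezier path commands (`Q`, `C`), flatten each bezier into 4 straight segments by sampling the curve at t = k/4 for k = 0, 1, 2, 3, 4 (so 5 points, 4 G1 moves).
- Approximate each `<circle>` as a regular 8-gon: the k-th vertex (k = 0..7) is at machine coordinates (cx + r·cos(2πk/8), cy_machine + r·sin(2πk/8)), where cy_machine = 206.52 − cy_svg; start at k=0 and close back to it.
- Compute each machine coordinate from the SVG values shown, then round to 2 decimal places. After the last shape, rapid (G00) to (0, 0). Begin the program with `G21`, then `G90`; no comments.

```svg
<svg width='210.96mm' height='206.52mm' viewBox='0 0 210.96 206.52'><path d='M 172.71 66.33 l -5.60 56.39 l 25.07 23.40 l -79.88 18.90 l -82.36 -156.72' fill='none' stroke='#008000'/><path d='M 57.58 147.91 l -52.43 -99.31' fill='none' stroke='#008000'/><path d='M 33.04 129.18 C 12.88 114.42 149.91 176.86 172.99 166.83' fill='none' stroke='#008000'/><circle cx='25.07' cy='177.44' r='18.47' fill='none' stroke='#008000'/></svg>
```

1 u = 1 mm; y_m = 206.52 − y.

[1] `<path>` open polyline, #008000→score S544 F2355: (172.71,140.19) → (167.11,83.80) → (192.18,60.40) → (112.30,41.50) → (29.94,198.22)

[2] `<path>` line segment, #008000→score S544 F2355: (57.58,58.61) → (5.15,157.92)

[3] `<path>` cubic bezier, #008000→score S544 F2355: (33.04,77.34) → (43.16,76.27) → (86.80,60.29) → (138.55,43.42) → (172.99,39.69)

[4] `<circle>` circle, #008000→score S544 F2355: (43.54,29.08) → (38.13,42.14) → (25.07,47.55) → (12.01,42.14) → (6.60,29.08) → (12.01,16.02) → (25.07,10.61) → (38.13,16.02) → (43.54,29.08) (closed)

G21
G90
G00 X172.71 Y140.19
M3 S544
G01 X167.11 Y83.80 F2355
G01 X192.18 Y60.40 F2355
G01 X112.30 Y41.50 F2355
G01 X29.94 Y198.22 F2355
M5
G00 X57.58 Y58.61
M3 S544
G01 X5.15 Y157.92 F2355
M5
G00 X33.04 Y77.34
M3 S544
G01 X43.16 Y76.27 F2355
G01 X86.80 Y60.29 F2355
G01 X138.55 Y43.42 F2355
G01 X172.99 Y39.69 F2355
M5
G00 X43.54 Y29.08
M3 S544
G01 X38.13 Y42.14 F2355
G01 X25.07 Y47.55 F2355
G01 X12.01 Y42.14 F2355
G01 X6.60 Y29.08 F2355
G01 X12.01 Y16.02 F2355
G01 X25.07 Y10.61 F2355
G01 X38.13 Y16.02 F2355
G01 X43.54 Y29.08 F2355
M5
G00 X0.00 Y0.00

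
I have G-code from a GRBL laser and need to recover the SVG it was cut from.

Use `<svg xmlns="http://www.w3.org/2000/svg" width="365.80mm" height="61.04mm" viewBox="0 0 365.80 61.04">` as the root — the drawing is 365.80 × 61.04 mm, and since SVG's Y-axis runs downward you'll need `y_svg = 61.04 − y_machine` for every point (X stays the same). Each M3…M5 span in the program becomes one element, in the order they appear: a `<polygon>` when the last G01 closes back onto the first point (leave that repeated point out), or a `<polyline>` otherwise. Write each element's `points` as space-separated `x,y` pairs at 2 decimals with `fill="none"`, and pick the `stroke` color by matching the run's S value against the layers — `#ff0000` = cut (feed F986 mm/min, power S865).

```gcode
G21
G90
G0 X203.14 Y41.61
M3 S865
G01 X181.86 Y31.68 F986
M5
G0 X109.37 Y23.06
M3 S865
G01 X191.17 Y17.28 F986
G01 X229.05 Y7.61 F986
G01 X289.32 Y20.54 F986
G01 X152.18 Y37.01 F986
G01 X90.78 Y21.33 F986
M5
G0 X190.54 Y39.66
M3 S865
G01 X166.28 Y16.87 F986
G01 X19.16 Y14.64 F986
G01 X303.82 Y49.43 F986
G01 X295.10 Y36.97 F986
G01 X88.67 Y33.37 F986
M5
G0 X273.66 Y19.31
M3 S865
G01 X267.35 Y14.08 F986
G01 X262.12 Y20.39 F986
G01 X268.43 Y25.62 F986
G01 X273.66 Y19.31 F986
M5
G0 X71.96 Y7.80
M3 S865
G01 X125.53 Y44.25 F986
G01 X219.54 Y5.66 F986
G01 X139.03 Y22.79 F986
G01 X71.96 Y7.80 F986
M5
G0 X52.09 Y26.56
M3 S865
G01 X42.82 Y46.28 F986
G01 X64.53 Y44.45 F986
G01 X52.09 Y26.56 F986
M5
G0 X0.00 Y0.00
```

<svg xmlns="http://www.w3.org/2000/svg" width="365.80mm" height="61.04mm" viewBox="0 0 365.80 61.04">
  <polyline points="203.14,19.43 181.86,29.36" fill="none" stroke="#ff0000"/>
  <polyline points="109.37,37.98 191.17,43.76 229.05,53.43 289.32,40.50 152.18,24.03 90.78,39.71" fill="none" stroke="#ff0000"/>
  <polyline points="190.54,21.38 166.28,44.17 19.16,46.40 303.82,11.61 295.10,24.07 88.67,27.67" fill="none" stroke="#ff0000"/>
  <polygon points="273.66,41.73 267.35,46.96 262.12,40.65 268.43,35.42" fill="none" stroke="#ff0000"/>
  <polygon points="71.96,53.24 125.53,16.79 219.54,55.38 139.03,38.25" fill="none" stroke="#ff0000"/>
  <polygon points="52.09,34.48 42.82,14.76 64.53,16.59" fill="none" stroke="#ff0000"/>
</svg>

y_svg = 61.04 − y_m. Every run uses S865, so all elements get stroke `#ff0000` (cut).

[1] open run; points: 203.14,19.43 181.86,29.36

[2] open run; points: 109.37,37.98 191.17,43.76 229.05,53.43 289.32,40.50 152.18,24.03 90.78,39.71

[3] open run; points: 190.54,21.38 166.28,44.17 19.16,46.40 303.82,11.61 295.10,24.07 88.67,27.67

[4] closed run; points: 273.66,41.73 267.35,46.96 262.12,40.65 268.43,35.42

[5] closed run; points: 71.96,53.24 125.53,16.79 219.54,55.38 139.03,38.25

[6] closed run; points: 52.09,34.48 42.82,14.76 64.53,16.59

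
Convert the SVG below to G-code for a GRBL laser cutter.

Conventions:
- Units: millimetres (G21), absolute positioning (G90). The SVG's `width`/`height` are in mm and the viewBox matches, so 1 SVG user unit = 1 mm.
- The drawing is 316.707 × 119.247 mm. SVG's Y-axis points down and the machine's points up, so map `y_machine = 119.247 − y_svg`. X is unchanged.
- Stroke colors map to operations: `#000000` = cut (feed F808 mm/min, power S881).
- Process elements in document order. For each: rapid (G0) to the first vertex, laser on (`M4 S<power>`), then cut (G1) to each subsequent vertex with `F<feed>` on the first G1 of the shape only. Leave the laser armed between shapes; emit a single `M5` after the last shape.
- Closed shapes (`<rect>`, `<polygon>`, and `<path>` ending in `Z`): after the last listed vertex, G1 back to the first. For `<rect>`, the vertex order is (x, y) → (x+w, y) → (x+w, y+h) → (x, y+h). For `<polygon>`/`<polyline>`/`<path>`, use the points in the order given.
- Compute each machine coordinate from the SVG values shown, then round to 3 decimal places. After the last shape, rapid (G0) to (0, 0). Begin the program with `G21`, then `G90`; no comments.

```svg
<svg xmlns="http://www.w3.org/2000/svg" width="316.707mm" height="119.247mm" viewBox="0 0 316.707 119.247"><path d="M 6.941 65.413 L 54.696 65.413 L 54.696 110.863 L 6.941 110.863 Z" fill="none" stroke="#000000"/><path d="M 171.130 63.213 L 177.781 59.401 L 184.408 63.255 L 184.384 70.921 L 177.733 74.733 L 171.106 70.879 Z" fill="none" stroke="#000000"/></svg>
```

Since the viewBox matches the mm dimensions, user units are millimetres directly. The only transform is the Y-flip y_m = 119.247 − y_svg.

Shape 1 is a rectangle drawn with `<path>`. Its stroke #000000 means cut at S881, F808. After flipping Y the toolpath is (6.941,53.834) → (54.696,53.834) → (54.696,8.384) → (6.941,8.384) → (6.941,53.834), returning to the start.

Shape 2 is a regular polygon drawn with `<path>`. Its stroke #000000 means cut at S881, F808. After flipping Y the toolpath is (171.130,56.034) → (177.781,59.846) → (184.408,55.992) → (184.384,48.326) → (177.733,44.514) → (171.106,48.368) → (171.130,56.034), returning to the start.

G21
G90
G0 X6.941 Y53.834
M4 S881
G1 X54.696 Y53.834 F808
G1 X54.696 Y8.384
G1 X6.941 Y8.384
G1 X6.941 Y53.834
G0 X171.130 Y56.034
M4 S881
G1 X177.781 Y59.846 F808
G1 X184.408 Y55.992
G1 X184.384 Y48.326
G1 X177.733 Y44.514
G1 X171.106 Y48.368
G1 X171.130 Y56.034
M5
G0 X0.000 Y0.000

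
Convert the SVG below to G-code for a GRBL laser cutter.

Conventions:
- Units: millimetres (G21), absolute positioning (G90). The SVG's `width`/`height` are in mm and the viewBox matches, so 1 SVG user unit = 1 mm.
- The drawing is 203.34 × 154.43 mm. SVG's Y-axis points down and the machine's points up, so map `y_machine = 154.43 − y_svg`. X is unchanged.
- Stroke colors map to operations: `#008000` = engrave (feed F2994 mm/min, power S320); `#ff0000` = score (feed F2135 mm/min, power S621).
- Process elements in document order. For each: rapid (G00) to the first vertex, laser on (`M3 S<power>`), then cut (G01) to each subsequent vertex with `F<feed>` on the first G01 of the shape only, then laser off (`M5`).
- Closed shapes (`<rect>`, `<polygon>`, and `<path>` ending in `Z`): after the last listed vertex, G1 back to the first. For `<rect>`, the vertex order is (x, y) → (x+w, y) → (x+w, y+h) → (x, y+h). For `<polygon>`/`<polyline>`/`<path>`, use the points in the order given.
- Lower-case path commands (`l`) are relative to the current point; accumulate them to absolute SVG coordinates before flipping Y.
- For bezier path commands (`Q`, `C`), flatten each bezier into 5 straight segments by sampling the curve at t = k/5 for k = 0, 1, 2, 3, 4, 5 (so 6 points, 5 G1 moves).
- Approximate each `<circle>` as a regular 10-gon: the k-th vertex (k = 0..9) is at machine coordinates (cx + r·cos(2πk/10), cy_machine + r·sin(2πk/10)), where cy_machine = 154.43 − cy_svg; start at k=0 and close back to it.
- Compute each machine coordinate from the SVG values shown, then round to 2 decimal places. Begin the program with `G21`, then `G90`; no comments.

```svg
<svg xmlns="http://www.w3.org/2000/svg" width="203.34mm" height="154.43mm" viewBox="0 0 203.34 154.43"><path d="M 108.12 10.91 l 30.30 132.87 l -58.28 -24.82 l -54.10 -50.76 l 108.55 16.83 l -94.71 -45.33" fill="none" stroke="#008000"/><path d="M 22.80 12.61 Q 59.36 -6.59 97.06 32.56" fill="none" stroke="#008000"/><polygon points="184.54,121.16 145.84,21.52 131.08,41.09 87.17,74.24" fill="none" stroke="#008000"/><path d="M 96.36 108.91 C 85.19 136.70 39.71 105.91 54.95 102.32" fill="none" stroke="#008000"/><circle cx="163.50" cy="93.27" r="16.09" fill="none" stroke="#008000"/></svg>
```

Since the viewBox matches the mm dimensions, user units are millimetres directly. The only transform is the Y-flip y_m = 154.43 − y_svg.

Shape 1 is a open polyline drawn with `<path>`. Its stroke #008000 means engrave at S320, F2994. After flipping Y the toolpath is (108.12,143.52) → (138.42,10.65) → (80.14,35.47) → (26.04,86.23) → (134.59,69.40) → (39.88,114.73).

Shape 2 is a quadratic bezier drawn with `<path>`. Its stroke #008000 means engrave at S320, F2994. After flipping Y the toolpath is (22.80,141.82) → (37.47,147.17) → (52.23,147.84) → (67.08,143.85) → (82.03,135.20) → (97.06,121.87).

Shape 3 is a closed polygon drawn with `<polygon>`. Its stroke #008000 means engrave at S320, F2994. After flipping Y the toolpath is (184.54,33.27) → (145.84,132.91) → (131.08,113.34) → (87.17,80.19) → (184.54,33.27), returning to the start.

Shape 4 is a cubic bezier drawn with `<path>`. Its stroke #008000 means engrave at S320, F2994. After flipping Y the toolpath is (96.36,45.52) → (86.30,35.19) → (72.57,34.80) → (59.73,40.24) → (52.33,47.38) → (54.95,52.11).

Shape 5 is a circle drawn with `<circle>`. Its stroke #008000 means engrave at S320, F2994. After flipping Y the toolpath is (179.59,61.16) → (176.52,70.62) → (168.47,76.46) → (158.53,76.46) → (150.48,70.62) → (147.41,61.16) → (150.48,51.70) → (158.53,45.86) → (168.47,45.86) → (176.52,51.70) → (179.59,61.16), returning to the start.

G21
G90
G00 X108.12 Y143.52
M3 S320
G01 X138.42 Y10.65 F2994
G01 X80.14 Y35.47
G01 X26.04 Y86.23
G01 X134.59 Y69.40
G01 X39.88 Y114.73
M5
G00 X22.80 Y141.82
M3 S320
G01 X37.47 Y147.17 F2994
G01 X52.23 Y147.84
G01 X67.08 Y143.85
G01 X82.03 Y135.20
G01 X97.06 Y121.87
M5
G00 X184.54 Y33.27
M3 S320
G01 X145.84 Y132.91 F2994
G01 X131.08 Y113.34
G01 X87.17 Y80.19
G01 X184.54 Y33.27
M5
G00 X96.36 Y45.52
M3 S320
G01 X86.30 Y35.19 F2994
G01 X72.57 Y34.80
G01 X59.73 Y40.24
G01 X52.33 Y47.38
G01 X54.95 Y52.11
M5
G00 X179.59 Y61.16
M3 S320
G01 X176.52 Y70.62 F2994
G01 X168.47 Y76.46
G01 X158.53 Y76.46
G01 X150.48 Y70.62
G01 X147.41 Y61.16
G01 X150.48 Y51.70
G01 X158.53 Y45.86
G01 X168.47 Y45.86
G01 X176.52 Y51.70
G01 X179.59 Y61.16
M5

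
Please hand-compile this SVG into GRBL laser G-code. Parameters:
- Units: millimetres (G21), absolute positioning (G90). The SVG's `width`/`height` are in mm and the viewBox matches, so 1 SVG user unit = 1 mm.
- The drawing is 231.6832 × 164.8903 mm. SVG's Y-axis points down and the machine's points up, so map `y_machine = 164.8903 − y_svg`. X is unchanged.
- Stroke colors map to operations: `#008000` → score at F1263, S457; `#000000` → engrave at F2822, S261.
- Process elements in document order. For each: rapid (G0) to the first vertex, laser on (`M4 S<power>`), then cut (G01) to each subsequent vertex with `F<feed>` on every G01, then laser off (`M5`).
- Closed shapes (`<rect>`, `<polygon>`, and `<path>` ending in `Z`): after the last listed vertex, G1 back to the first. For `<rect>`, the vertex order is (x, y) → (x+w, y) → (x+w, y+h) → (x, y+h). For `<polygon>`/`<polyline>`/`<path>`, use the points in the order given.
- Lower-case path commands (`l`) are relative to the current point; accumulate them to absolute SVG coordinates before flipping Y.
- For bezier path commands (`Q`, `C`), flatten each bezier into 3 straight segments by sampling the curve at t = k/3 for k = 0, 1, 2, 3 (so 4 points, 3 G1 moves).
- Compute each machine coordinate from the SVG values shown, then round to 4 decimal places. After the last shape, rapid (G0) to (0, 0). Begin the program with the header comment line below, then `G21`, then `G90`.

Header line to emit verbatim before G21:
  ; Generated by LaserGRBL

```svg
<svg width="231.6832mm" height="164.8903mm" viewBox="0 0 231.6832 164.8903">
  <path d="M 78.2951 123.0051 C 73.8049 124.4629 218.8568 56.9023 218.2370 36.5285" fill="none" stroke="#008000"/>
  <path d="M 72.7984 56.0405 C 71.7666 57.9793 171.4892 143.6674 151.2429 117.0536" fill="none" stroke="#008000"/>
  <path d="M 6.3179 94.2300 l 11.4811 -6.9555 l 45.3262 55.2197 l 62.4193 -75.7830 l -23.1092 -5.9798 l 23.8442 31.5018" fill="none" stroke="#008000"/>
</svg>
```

; Generated by LaserGRBL
G21
G90
G0 X78.2951 Y41.8852
M4 S457
G01 X112.7184 Y59.1296 F1263
G01 X181.2334 Y96.5630 F1263
G01 X218.2370 Y128.3618 F1263
M5
G0 X72.7984 Y108.8498
M4 S457
G01 X97.1765 Y86.2557 F1263
G01 X139.6745 Y51.3957 F1263
G01 X151.2429 Y47.8367 F1263
M5
G0 X6.3179 Y70.6603
M4 S457
G01 X17.7990 Y77.6158 F1263
G01 X63.1252 Y22.3961 F1263
G01 X125.5445 Y98.1791 F1263
G01 X102.4353 Y104.1589 F1263
G01 X126.2795 Y72.6571 F1263
M5
G0 X0.0000 Y0.0000

1 u = 1 mm; y_m = 164.8903 − y.

[1] `<path>` cubic bezier, #008000→score S457 F1263: (78.2951,41.8852) → (112.7184,59.1296) → (181.2334,96.5630) → (218.2370,128.3618)

[2] `<path>` cubic bezier, #008000→score S457 F1263: (72.7984,108.8498) → (97.1765,86.2557) → (139.6745,51.3957) → (151.2429,47.8367)

[3] `<path>` open polyline, #008000→score S457 F1263: (6.3179,70.6603) → (17.7990,77.6158) → (63.1252,22.3961) → (125.5445,98.1791) → (102.4353,104.1589) → (126.2795,72.6571)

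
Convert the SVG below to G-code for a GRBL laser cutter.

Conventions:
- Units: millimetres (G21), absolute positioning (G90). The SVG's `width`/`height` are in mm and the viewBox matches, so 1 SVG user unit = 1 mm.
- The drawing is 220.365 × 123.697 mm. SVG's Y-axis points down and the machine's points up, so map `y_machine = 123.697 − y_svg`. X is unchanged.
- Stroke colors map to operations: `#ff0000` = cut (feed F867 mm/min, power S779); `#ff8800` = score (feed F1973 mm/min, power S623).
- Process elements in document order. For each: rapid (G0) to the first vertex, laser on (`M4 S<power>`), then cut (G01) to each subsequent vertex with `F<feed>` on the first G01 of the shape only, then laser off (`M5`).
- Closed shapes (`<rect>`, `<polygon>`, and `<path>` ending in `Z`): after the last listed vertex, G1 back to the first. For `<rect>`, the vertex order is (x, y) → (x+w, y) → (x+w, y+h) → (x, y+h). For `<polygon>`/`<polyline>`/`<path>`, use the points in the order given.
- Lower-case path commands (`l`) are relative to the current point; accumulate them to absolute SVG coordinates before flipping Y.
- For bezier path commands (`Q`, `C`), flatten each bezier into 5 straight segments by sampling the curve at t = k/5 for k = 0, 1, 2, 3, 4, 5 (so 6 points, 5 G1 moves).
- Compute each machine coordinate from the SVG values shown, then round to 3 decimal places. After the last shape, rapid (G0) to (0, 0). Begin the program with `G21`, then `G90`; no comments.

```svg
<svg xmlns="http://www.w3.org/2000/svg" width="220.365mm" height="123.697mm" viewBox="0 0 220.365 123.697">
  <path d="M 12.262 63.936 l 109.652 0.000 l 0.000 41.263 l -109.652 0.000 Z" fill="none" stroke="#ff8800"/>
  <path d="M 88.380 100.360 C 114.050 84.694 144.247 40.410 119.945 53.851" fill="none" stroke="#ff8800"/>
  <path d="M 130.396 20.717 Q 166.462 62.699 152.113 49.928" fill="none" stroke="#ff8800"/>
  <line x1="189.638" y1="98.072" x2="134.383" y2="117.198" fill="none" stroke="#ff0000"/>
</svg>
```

Since the viewBox matches the mm dimensions, user units are millimetres directly. The only transform is the Y-flip y_m = 123.697 − y_svg.

Shape 1 is a rectangle drawn with `<path>`. Its stroke #ff8800 means score at S623, F1973. After flipping Y the toolpath is (12.262,59.761) → (121.914,59.761) → (121.914,18.498) → (12.262,18.498) → (12.262,59.761), returning to the start.

Shape 2 is a cubic bezier drawn with `<path>`. Its stroke #ff8800 means score at S623, F1973. After flipping Y the toolpath is (88.380,23.337) → (103.853,35.480) → (117.579,50.347) → (126.726,63.793) → (128.459,71.674) → (119.945,69.846).

Shape 3 is a quadratic bezier drawn with `<path>`. Its stroke #ff8800 means score at S623, F1973. After flipping Y the toolpath is (130.396,102.980) → (142.806,88.377) → (151.182,78.155) → (155.526,72.313) → (155.836,70.851) → (152.113,73.769).

Shape 4 is a line segment drawn with `<line>`. Its stroke #ff0000 means cut at S779, F867. After flipping Y the toolpath is (189.638,25.625) → (134.383,6.499).

G21
G90
G0 X12.262 Y59.761
M4 S623
G01 X121.914 Y59.761 F1973
G01 X121.914 Y18.498
G01 X12.262 Y18.498
G01 X12.262 Y59.761
M5
G0 X88.380 Y23.337
M4 S623
G01 X103.853 Y35.480 F1973
G01 X117.579 Y50.347
G01 X126.726 Y63.793
G01 X128.459 Y71.674
G01 X119.945 Y69.846
M5
G0 X130.396 Y102.980
M4 S623
G01 X142.806 Y88.377 F1973
G01 X151.182 Y78.155
G01 X155.526 Y72.313
G01 X155.836 Y70.851
G01 X152.113 Y73.769
M5
G0 X189.638 Y25.625
M4 S779
G01 X134.383 Y6.499 F867
M5
G0 X0.000 Y0.000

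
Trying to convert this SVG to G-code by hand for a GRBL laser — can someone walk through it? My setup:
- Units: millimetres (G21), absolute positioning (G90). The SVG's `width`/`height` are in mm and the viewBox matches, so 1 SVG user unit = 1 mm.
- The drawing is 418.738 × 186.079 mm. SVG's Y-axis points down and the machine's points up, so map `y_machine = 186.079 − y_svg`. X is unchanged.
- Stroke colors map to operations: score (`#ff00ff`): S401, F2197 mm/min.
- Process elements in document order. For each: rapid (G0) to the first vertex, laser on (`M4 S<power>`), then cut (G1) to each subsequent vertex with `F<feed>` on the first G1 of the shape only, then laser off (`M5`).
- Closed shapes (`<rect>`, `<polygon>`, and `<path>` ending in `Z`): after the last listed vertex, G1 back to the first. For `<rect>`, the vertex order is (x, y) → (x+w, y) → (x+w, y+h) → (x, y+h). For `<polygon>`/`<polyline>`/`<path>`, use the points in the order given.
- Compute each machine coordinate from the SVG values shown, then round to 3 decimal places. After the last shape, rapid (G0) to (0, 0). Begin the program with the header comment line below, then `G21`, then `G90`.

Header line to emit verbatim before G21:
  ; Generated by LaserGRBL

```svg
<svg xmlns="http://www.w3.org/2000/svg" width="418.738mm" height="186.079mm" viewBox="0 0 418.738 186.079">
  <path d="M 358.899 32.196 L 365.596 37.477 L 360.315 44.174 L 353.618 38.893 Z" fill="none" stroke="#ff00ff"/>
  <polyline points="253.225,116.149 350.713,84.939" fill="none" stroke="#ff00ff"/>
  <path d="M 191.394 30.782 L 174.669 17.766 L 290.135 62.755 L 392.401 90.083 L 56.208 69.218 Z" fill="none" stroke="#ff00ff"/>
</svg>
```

Since the viewBox matches the mm dimensions, user units are millimetres directly. The only transform is the Y-flip y_m = 186.079 − y_svg.

Shape 1 is a regular polygon drawn with `<path>`. Its stroke #ff00ff means score at S401, F2197. After flipping Y the toolpath is (358.899,153.883) → (365.596,148.602) → (360.315,141.905) → (353.618,147.186) → (358.899,153.883), returning to the start.

Shape 2 is a line segment drawn with `<polyline>`. Its stroke #ff00ff means score at S401, F2197. After flipping Y the toolpath is (253.225,69.930) → (350.713,101.140).

Shape 3 is a closed polygon drawn with `<path>`. Its stroke #ff00ff means score at S401, F2197. After flipping Y the toolpath is (191.394,155.297) → (174.669,168.313) → (290.135,123.324) → (392.401,95.996) → (56.208,116.861) → (191.394,155.297), returning to the start.

; Generated by LaserGRBL
G21
G90
G0 X358.899 Y153.883
M4 S401
G1 X365.596 Y148.602 F2197
G1 X360.315 Y141.905
G1 X353.618 Y147.186
G1 X358.899 Y153.883
M5
G0 X253.225 Y69.930
M4 S401
G1 X350.713 Y101.140 F2197
M5
G0 X191.394 Y155.297
M4 S401
G1 X174.669 Y168.313 F2197
G1 X290.135 Y123.324
G1 X392.401 Y95.996
G1 X56.208 Y116.861
G1 X191.394 Y155.297
M5
G0 X0.000 Y0.000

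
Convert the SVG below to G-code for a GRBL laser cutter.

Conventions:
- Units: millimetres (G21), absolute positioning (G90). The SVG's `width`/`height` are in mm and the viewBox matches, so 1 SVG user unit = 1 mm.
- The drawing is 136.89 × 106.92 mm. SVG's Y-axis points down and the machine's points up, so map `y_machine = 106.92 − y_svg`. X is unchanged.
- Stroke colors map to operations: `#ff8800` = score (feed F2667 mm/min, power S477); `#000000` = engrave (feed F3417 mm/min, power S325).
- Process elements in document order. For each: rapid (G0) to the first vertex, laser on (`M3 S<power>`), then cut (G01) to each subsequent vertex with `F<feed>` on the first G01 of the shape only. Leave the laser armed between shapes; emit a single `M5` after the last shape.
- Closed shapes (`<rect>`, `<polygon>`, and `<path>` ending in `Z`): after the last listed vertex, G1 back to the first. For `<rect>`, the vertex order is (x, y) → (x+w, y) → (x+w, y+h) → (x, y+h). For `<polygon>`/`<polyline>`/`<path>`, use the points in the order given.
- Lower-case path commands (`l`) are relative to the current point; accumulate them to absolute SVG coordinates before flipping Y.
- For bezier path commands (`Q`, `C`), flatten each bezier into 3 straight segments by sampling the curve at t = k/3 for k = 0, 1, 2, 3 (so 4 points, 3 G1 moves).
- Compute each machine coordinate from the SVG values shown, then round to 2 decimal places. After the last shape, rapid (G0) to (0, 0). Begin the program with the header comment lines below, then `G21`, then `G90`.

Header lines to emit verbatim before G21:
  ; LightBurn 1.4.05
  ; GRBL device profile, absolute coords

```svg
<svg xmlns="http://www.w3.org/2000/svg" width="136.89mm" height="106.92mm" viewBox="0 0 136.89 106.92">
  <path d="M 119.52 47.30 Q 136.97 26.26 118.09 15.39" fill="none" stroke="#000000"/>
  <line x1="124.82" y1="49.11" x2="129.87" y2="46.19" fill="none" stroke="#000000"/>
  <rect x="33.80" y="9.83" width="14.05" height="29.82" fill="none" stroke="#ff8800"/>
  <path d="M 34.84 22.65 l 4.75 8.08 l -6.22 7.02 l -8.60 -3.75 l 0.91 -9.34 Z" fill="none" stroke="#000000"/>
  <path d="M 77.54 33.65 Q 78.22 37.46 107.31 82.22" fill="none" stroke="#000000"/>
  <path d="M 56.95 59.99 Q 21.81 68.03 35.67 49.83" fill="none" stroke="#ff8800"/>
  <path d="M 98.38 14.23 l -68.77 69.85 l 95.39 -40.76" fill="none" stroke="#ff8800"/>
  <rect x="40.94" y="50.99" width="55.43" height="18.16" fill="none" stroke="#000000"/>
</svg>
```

viewBox `0 0 136.89 106.92` with mm width/height → 1 unit = 1 mm. Flip: y_m = 106.92 − y_svg.

**Shape 1** — `<path>` quadratic bezier, stroke `#000000` → engrave (S325, F3417). Control points (SVG): P0=(119.52,47.30), P1=(136.97,26.26), P2=(118.09,15.39); sampled at t=k/3. Machine vertices: (119.52,59.62) → (127.12,72.52) → (126.64,83.15) → (118.09,91.53). Open path.

**Shape 2** — `<line>` line segment, stroke `#000000` → engrave (S325, F3417). Machine vertices: (124.82,57.81) → (129.87,60.73). Open path.

**Shape 3** — `<rect>` rectangle, stroke `#ff8800` → score (S477, F2667). Machine vertices: (33.80,97.09) → (47.85,97.09) → (47.85,67.27) → (33.80,67.27) → (33.80,97.09). Closed: final G1 returns to the first vertex.

**Shape 4** — `<path>` regular polygon, stroke `#000000` → engrave (S325, F3417). Machine vertices: (34.84,84.27) → (39.59,76.19) → (33.37,69.17) → (24.77,72.92) → (25.68,82.26) → (34.84,84.27). Closed: final G1 returns to the first vertex.

**Shape 5** — `<path>` quadratic bezier, stroke `#000000` → engrave (S325, F3417). Control points (SVG): P0=(77.54,33.65), P1=(78.22,37.46), P2=(107.31,82.22); sampled at t=k/3. Machine vertices: (77.54,73.27) → (81.15,66.18) → (91.07,49.99) → (107.31,24.70). Open path.

**Shape 6** — `<path>` quadratic bezier, stroke `#ff8800` → score (S477, F2667). Control points (SVG): P0=(56.95,59.99), P1=(21.81,68.03), P2=(35.67,49.83); sampled at t=k/3. Machine vertices: (56.95,46.93) → (38.97,44.49) → (31.87,47.87) → (35.67,57.09). Open path.

**Shape 7** — `<path>` open polyline, stroke `#ff8800` → score (S477, F2667). Machine vertices: (98.38,92.69) → (29.61,22.84) → (125.00,63.60). Open path.

**Shape 8** — `<rect>` rectangle, stroke `#000000` → engrave (S325, F3417). Machine vertices: (40.94,55.93) → (96.37,55.93) → (96.37,37.77) → (40.94,37.77) → (40.94,55.93). Closed: final G1 returns to the first vertex.

; LightBurn 1.4.05
; GRBL device profile, absolute coords
G21
G90
G0 X119.52 Y59.62
M3 S325
G01 X127.12 Y72.52 F3417
G01 X126.64 Y83.15
G01 X118.09 Y91.53
G0 X124.82 Y57.81
M3 S325
G01 X129.87 Y60.73 F3417
G0 X33.80 Y97.09
M3 S477
G01 X47.85 Y97.09 F2667
G01 X47.85 Y67.27
G01 X33.80 Y67.27
G01 X33.80 Y97.09
G0 X34.84 Y84.27
M3 S325
G01 X39.59 Y76.19 F3417
G01 X33.37 Y69.17
G01 X24.77 Y72.92
G01 X25.68 Y82.26
G01 X34.84 Y84.27
G0 X77.54 Y73.27
M3 S325
G01 X81.15 Y66.18 F3417
G01 X91.07 Y49.99
G01 X107.31 Y24.70
G0 X56.95 Y46.93
M3 S477
G01 X38.97 Y44.49 F2667
G01 X31.87 Y47.87
G01 X35.67 Y57.09
G0 X98.38 Y92.69
M3 S477
G01 X29.61 Y22.84 F2667
G01 X125.00 Y63.60
G0 X40.94 Y55.93
M3 S325
G01 X96.37 Y55.93 F3417
G01 X96.37 Y37.77
G01 X40.94 Y37.77
G01 X40.94 Y55.93
M5
G0 X0.00 Y0.00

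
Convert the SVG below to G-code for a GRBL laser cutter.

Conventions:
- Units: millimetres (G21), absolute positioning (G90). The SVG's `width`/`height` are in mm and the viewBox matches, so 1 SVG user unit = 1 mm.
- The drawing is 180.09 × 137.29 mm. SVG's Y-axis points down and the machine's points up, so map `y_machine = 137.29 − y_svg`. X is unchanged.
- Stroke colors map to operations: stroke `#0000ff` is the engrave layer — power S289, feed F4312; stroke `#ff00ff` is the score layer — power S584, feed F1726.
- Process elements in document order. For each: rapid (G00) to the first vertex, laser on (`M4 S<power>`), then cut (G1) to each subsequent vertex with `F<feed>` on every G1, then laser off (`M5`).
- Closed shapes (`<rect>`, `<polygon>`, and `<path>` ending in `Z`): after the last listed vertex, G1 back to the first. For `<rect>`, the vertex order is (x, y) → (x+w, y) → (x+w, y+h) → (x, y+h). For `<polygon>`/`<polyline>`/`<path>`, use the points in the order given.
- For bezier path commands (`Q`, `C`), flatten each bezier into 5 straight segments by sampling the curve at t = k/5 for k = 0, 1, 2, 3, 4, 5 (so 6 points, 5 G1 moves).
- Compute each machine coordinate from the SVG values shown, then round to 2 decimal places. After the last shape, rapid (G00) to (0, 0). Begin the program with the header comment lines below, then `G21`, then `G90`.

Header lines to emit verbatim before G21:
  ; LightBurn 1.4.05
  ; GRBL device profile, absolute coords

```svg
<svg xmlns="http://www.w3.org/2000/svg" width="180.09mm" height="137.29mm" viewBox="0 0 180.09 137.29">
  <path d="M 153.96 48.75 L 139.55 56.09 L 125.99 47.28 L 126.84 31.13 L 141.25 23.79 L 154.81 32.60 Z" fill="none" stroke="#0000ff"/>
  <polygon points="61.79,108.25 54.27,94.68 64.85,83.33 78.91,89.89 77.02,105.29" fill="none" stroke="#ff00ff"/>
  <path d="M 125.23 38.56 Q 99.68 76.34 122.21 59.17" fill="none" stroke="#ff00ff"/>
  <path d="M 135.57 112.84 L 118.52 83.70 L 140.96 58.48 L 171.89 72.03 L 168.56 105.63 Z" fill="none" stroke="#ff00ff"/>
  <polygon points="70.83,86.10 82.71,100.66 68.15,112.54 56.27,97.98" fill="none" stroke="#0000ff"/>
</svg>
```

1 u = 1 mm; y_m = 137.29 − y.

[1] `<path>` regular polygon, #0000ff→engrave S289 F4312: (153.96,88.54) → (139.55,81.20) → (125.99,90.01) → (126.84,106.16) → (141.25,113.50) → (154.81,104.69) → (153.96,88.54) (closed)

[2] `<polygon>` regular polygon, #ff00ff→score S584 F1726: (61.79,29.04) → (54.27,42.61) → (64.85,53.96) → (78.91,47.40) → (77.02,32.00) → (61.79,29.04) (closed)

[3] `<path>` quadratic bezier, #ff00ff→score S584 F1726: (125.23,98.73) → (116.93,85.82) → (112.48,77.30) → (111.88,73.18) → (115.12,73.45) → (122.21,78.12)

[4] `<path>` regular polygon, #ff00ff→score S584 F1726: (135.57,24.45) → (118.52,53.59) → (140.96,78.81) → (171.89,65.26) → (168.56,31.66) → (135.57,24.45) (closed)

[5] `<polygon>` regular polygon, #0000ff→engrave S289 F4312: (70.83,51.19) → (82.71,36.63) → (68.15,24.75) → (56.27,39.31) → (70.83,51.19) (closed)

; LightBurn 1.4.05
; GRBL device profile, absolute coords
G21
G90
G00 X153.96 Y88.54
M4 S289
G1 X139.55 Y81.20 F4312
G1 X125.99 Y90.01 F4312
G1 X126.84 Y106.16 F4312
G1 X141.25 Y113.50 F4312
G1 X154.81 Y104.69 F4312
G1 X153.96 Y88.54 F4312
M5
G00 X61.79 Y29.04
M4 S584
G1 X54.27 Y42.61 F1726
G1 X64.85 Y53.96 F1726
G1 X78.91 Y47.40 F1726
G1 X77.02 Y32.00 F1726
G1 X61.79 Y29.04 F1726
M5
G00 X125.23 Y98.73
M4 S584
G1 X116.93 Y85.82 F1726
G1 X112.48 Y77.30 F1726
G1 X111.88 Y73.18 F1726
G1 X115.12 Y73.45 F1726
G1 X122.21 Y78.12 F1726
M5
G00 X135.57 Y24.45
M4 S584
G1 X118.52 Y53.59 F1726
G1 X140.96 Y78.81 F1726
G1 X171.89 Y65.26 F1726
G1 X168.56 Y31.66 F1726
G1 X135.57 Y24.45 F1726
M5
G00 X70.83 Y51.19
M4 S289
G1 X82.71 Y36.63 F4312
G1 X68.15 Y24.75 F4312
G1 X56.27 Y39.31 F4312
G1 X70.83 Y51.19 F4312
M5
G00 X0.00 Y0.00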